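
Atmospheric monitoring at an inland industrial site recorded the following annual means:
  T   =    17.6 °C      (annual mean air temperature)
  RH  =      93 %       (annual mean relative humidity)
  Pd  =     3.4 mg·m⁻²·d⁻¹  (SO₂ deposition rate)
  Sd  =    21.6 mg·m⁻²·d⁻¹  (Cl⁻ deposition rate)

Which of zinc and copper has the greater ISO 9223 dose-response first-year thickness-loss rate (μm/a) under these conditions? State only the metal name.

copper

zinc: T>10 °C ⇒ hinge -0.071·(17.6−10) = -0.5396
  sulphur-dioxide contribution → 0.929 μm/a
  chloride contribution → 0.9473 μm/a
  total first-year rate 1.876 μm/a
copper: f(T) = -0.080·(T−10) [T>10 °C] = -0.6080
  sulphur-dioxide contribution → 0.958 μm/a
  chloride contribution → 1.583 μm/a
  ⇒ r_corr(copper) = 2.541 μm/a
Ordering by μm/a: copper (2.54) > zinc (1.88)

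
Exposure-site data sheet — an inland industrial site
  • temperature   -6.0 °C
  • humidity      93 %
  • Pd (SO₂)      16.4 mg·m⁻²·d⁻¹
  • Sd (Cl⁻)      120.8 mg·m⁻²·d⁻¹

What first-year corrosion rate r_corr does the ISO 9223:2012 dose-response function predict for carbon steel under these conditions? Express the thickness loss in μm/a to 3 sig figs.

carbon steel: T≤10 °C ⇒ hinge +0.150·(-6.0−10) = -2.4000
  SO₂ term: 1.77·16.4^0.52·exp(0.02·93-2.4000) = 4.417
  Cl⁻ term: 0.102·120.8^0.62·exp(0.033·93+0.04·-6.0) = 33.74
  sum: 4.417 + 33.74 → r_corr = 38.15 μm/a

r_corr = 38.2 μm/a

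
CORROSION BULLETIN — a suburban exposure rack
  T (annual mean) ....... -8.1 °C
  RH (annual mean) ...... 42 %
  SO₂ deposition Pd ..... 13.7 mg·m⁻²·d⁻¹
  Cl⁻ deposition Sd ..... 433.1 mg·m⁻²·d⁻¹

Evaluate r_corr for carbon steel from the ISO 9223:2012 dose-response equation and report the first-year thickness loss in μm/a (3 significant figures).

r_corr = 13.8 μm/a

carbon steel: temperature factor f = +0.150·(-18.1) = -2.7150
  Pd branch = 1.77·Pd^0.52·e^(0.02·RH+f) = 1.059 μm/a
  Sd branch = 0.102·Sd^0.62·e^(0.033·RH+0.04·T) = 12.72 μm/a
  r_corr = 1.059 + 12.72 = 13.78 μm/a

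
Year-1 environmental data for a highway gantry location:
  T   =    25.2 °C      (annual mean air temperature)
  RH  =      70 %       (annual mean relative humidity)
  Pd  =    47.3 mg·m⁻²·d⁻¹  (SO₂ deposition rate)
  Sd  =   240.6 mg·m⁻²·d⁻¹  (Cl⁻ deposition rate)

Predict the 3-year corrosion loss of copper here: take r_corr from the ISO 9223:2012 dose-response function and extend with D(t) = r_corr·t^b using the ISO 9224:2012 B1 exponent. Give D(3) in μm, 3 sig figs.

copper: temperature factor f = -0.080·(15.2) = -1.2160
  SO₂ term: 0.0053·47.3^0.26·exp(0.059·70-1.2160) = 0.2662
  Sd branch = 0.01025·Sd^0.27·e^(0.036·RH+0.049·T) = 1.925 μm/a
  sum: 0.2662 + 1.925 → r_corr = 2.191 μm/a
Long-term exponent b (ISO 9224 Table 2, B1) = 0.667
  D(3) = 2.191 × 3^0.667 = 2.191 × 2.081 = 4.559 μm

D(3) = 4.56 μm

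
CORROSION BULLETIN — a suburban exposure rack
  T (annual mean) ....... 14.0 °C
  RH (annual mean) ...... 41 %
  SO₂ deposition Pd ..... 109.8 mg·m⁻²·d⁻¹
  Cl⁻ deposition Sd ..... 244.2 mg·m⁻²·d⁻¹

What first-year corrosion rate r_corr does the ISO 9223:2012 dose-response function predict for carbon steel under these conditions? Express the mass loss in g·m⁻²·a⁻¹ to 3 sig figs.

carbon steel: temperature factor f = -0.054·(4.0) = -0.2160
  SO₂ term: 1.77·109.8^0.52·exp(0.02·41-0.2160) = 37.27
  Sd branch = 0.102·Sd^0.62·e^(0.033·RH+0.04·T) = 20.88 μm/a
  sum: 37.27 + 20.88 → r_corr = 58.16 μm/a
Convert to mass loss: 58.16 μm/a × 7.85 g/cm³ = 456.5 g·m⁻²·a⁻¹

r_corr = 457 g·m⁻²·a⁻¹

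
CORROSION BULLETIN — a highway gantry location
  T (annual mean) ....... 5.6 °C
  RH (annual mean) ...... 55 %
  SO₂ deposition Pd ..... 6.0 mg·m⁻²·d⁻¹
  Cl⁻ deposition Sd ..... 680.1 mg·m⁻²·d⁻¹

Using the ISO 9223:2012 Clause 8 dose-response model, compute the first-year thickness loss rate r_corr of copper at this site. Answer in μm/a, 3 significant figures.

r_corr = 0.693 μm/a

copper: T≤10 °C ⇒ hinge +0.126·(5.6−10) = -0.5544
  SO₂ term: 0.0053·6.0^0.26·exp(0.059·55-0.5544) = 0.1245
  Sd branch = 0.01025·Sd^0.27·e^(0.036·RH+0.049·T) = 0.5683 μm/a
  sum: 0.1245 + 0.5683 → r_corr = 0.6928 μm/a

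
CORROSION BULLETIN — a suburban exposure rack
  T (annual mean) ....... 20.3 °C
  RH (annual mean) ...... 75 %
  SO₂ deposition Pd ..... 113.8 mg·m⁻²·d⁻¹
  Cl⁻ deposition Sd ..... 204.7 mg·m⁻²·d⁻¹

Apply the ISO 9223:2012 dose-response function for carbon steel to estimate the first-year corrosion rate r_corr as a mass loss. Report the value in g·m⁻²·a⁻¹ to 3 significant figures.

r_corr = 999 g·m⁻²·a⁻¹

carbon steel: temperature factor f = -0.054·(10.3) = -0.5562
  sulphur-dioxide contribution → 53.34 μm/a
  chloride contribution → 73.96 μm/a
  total first-year rate 127.3 μm/a
Convert to mass loss: 127.3 μm/a × 7.85 g/cm³ = 999.3 g·m⁻²·a⁻¹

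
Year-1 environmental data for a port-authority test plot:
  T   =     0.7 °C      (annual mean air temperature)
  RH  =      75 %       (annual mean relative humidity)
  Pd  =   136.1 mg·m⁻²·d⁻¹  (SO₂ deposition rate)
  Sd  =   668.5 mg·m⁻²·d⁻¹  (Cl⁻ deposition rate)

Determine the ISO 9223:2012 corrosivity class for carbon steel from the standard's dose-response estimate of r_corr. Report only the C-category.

carbon steel: T≤10 °C ⇒ hinge +0.150·(0.7−10) = -1.3950
  sulphur-dioxide contribution → 25.3 μm/a
  chloride contribution → 70.34 μm/a
  total first-year rate 95.64 μm/a
Category bounds: 80…200 μm/a bracket r_corr ⇒ C5

C5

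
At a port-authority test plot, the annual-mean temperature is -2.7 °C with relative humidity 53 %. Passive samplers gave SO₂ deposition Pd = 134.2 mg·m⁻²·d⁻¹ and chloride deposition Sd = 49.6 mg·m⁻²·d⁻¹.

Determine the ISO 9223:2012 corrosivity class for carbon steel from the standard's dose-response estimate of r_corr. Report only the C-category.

carbon steel: f(T) = +0.150·(T−10) [T≤10 °C] = -1.9050
  Pd branch = 1.77·Pd^0.52·e^(0.02·RH+f) = 9.715 μm/a
  Cl⁻ term: 0.102·49.6^0.62·exp(0.033·53+0.04·-2.7) = 5.922
  sum: 9.715 + 5.922 → r_corr = 15.64 μm/a
ISO 9223 Table 2 (carbon steel): 1.3 < 15.6 ≤ 25 μm/a ⇒ C2

C2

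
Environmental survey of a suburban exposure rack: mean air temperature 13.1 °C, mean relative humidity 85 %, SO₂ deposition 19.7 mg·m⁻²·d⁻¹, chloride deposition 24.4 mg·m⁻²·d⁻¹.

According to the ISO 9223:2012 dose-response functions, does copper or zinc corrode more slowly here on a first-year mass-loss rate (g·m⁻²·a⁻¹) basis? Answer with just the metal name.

zinc

copper: temperature factor f = -0.080·(3.1) = -0.2480
  SO₂ term: 0.0053·19.7^0.26·exp(0.059·85-0.2480) = 1.352
  Sd branch = 0.01025·Sd^0.27·e^(0.036·RH+0.049·T) = 0.9841 μm/a
  sum: 1.352 + 0.9841 → r_corr = 2.337 μm/a
  mass loss = 2.337 μm/a × 8.96 g/cm³ = 20.94 g·m⁻²·a⁻¹
zinc: T>10 °C ⇒ hinge -0.071·(13.1−10) = -0.2201
  SO₂ term: 0.0129·19.7^0.44·exp(0.046·85-0.2201) = 1.917
  Sd branch = 0.0175·Sd^0.57·e^(0.008·RH+0.085·T) = 0.6498 μm/a
  r_corr = 1.917 + 0.6498 = 2.567 μm/a
  mass loss = 2.567 μm/a × 7.14 g/cm³ = 18.33 g·m⁻²·a⁻¹
Ordering by g·m⁻²·a⁻¹: copper (20.9) > zinc (18.3)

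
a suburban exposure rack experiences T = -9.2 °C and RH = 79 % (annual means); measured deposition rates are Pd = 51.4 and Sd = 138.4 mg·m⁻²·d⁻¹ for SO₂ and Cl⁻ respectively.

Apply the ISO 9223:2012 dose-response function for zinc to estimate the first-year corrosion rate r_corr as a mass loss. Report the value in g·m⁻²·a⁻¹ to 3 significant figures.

zinc: temperature factor f = +0.038·(-19.2) = -0.7296
  sulphur-dioxide contribution → 1.333 μm/a
  chloride contribution → 0.2502 μm/a
  total first-year rate 1.583 μm/a
Convert to mass loss: 1.583 μm/a × 7.14 g/cm³ = 11.3 g·m⁻²·a⁻¹

r_corr = 11.3 g·m⁻²·a⁻¹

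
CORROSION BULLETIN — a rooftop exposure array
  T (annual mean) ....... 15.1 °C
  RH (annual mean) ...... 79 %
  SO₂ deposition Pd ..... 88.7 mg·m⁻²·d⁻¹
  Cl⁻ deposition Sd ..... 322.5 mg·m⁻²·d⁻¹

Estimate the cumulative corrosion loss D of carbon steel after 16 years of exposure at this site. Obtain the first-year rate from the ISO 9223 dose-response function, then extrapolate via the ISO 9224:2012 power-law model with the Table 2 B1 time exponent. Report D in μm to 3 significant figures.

D(16) = 674 μm

carbon steel: f(T) = -0.054·(T−10) [T>10 °C] = -0.2754
  Pd branch = 1.77·Pd^0.52·e^(0.02·RH+f) = 67.22 μm/a
  Sd branch = 0.102·Sd^0.62·e^(0.033·RH+0.04·T) = 90.87 μm/a
  sum: 67.22 + 90.87 → r_corr = 158.1 μm/a
Long-term exponent b (ISO 9224 Table 2, B1) = 0.523
  D(16) = 158.1 × 16^0.523 = 158.1 × 4.263 = 674 μm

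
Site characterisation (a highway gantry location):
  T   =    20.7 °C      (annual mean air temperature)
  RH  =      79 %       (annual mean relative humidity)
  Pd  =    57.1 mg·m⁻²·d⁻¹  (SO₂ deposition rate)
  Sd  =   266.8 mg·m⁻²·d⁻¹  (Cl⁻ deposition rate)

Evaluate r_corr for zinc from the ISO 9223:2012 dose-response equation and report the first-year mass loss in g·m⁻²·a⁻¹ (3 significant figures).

zinc: temperature factor f = -0.071·(10.7) = -0.7597
  SO₂ term: 0.0129·57.1^0.44·exp(0.046·79-0.7597) = 1.355
  Sd branch = 0.0175·Sd^0.57·e^(0.008·RH+0.085·T) = 4.619 μm/a
  sum: 1.355 + 4.619 → r_corr = 5.974 μm/a
Convert to mass loss: 5.974 μm/a × 7.14 g/cm³ = 42.65 g·m⁻²·a⁻¹

r_corr = 42.7 g·m⁻²·a⁻¹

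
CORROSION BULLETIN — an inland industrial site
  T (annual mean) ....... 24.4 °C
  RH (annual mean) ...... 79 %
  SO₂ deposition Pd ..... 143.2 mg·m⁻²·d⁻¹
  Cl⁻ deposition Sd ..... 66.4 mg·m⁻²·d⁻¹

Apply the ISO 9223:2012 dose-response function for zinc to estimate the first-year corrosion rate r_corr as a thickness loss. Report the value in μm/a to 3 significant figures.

zinc: temperature factor f = -0.071·(14.4) = -1.0224
  Pd branch = 0.0129·Pd^0.44·e^(0.046·RH+f) = 1.561 μm/a
  Sd branch = 0.0175·Sd^0.57·e^(0.008·RH+0.085·T) = 2.863 μm/a
  sum: 1.561 + 2.863 → r_corr = 4.424 μm/a

r_corr = 4.42 μm/a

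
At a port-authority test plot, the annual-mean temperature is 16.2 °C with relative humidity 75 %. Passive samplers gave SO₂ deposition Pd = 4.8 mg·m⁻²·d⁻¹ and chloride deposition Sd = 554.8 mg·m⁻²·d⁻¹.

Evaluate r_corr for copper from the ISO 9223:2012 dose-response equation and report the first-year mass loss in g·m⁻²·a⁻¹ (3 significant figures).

copper: T>10 °C ⇒ hinge -0.080·(16.2−10) = -0.4960
  SO₂ term: 0.0053·4.8^0.26·exp(0.059·75-0.4960) = 0.4053
  Cl⁻ term: 0.01025·554.8^0.27·exp(0.036·75+0.049·16.2) = 1.858
  r_corr = 0.4053 + 1.858 = 2.263 μm/a
Convert to mass loss: 2.263 μm/a × 8.96 g/cm³ = 20.28 g·m⁻²·a⁻¹

r_corr = 20.3 g·m⁻²·a⁻¹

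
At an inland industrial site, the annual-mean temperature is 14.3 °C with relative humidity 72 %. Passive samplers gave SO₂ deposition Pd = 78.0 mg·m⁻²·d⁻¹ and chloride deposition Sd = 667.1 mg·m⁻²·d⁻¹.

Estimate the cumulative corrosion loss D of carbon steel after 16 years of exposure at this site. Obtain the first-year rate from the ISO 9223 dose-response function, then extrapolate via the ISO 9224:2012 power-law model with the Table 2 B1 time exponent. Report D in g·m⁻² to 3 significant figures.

D(16) = 5.58e+03 g·m⁻²

carbon steel: T>10 °C ⇒ hinge -0.054·(14.3−10) = -0.2322
  Pd branch = 1.77·Pd^0.52·e^(0.02·RH+f) = 57.07 μm/a
  Cl⁻ term: 0.102·667.1^0.62·exp(0.033·72+0.04·14.3) = 109.6
  sum: 57.07 + 109.6 → r_corr = 166.7 μm/a
ISO 9224: D(t) = r_corr · t^b with b = 0.523 (carbon steel, B1)
  D(16) = 166.7 × 16^0.523 = 166.7 × 4.263 = 710.7 μm
  Mass loss = 710.7 μm × 7.85 g/cm³ = 5579 g·m⁻²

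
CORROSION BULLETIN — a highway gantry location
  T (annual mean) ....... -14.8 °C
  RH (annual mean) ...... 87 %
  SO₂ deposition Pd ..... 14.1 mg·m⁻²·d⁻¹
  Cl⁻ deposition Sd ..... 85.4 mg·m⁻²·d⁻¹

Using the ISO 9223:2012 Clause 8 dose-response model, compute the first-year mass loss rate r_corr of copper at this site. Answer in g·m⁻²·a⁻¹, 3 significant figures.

r_corr = 4.09 g·m⁻²·a⁻¹

copper: temperature factor f = +0.126·(-24.8) = -3.1248
  SO₂ term: 0.0053·14.1^0.26·exp(0.059·87-3.1248) = 0.07856
  Sd branch = 0.01025·Sd^0.27·e^(0.036·RH+0.049·T) = 0.378 μm/a
  r_corr = 0.07856 + 0.378 = 0.4566 μm/a
Convert to mass loss: 0.4566 μm/a × 8.96 g/cm³ = 4.091 g·m⁻²·a⁻¹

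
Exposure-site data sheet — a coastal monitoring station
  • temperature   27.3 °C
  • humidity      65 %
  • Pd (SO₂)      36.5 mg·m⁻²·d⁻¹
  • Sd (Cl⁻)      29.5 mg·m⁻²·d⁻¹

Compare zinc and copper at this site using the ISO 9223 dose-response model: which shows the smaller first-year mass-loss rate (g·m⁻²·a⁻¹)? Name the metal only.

copper

zinc: temperature factor f = -0.071·(17.3) = -1.2283
  SO₂ term: 0.0129·36.5^0.44·exp(0.046·65-1.2283) = 0.3657
  Cl⁻ term: 0.0175·29.5^0.57·exp(0.008·65+0.085·27.3) = 2.063
  sum: 0.3657 + 2.063 → r_corr = 2.428 μm/a
  mass loss = 2.428 μm/a × 7.14 g/cm³ = 17.34 g·m⁻²·a⁻¹
copper: T>10 °C ⇒ hinge -0.080·(27.3−10) = -1.3840
  SO₂ term: 0.0053·36.5^0.26·exp(0.059·65-1.3840) = 0.1566
  Cl⁻ term: 0.01025·29.5^0.27·exp(0.036·65+0.049·27.3) = 1.011
  sum: 0.1566 + 1.011 → r_corr = 1.168 μm/a
  mass loss = 1.168 μm/a × 8.96 g/cm³ = 10.46 g·m⁻²·a⁻¹
Ordering by g·m⁻²·a⁻¹: zinc (17.3) > copper (10.5)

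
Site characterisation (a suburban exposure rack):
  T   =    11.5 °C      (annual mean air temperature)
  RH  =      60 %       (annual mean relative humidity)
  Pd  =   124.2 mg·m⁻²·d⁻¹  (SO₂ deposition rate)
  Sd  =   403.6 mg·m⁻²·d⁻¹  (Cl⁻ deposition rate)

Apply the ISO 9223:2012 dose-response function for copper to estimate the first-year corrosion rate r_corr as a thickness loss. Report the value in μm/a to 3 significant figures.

copper: T>10 °C ⇒ hinge -0.080·(11.5−10) = -0.1200
  SO₂ term: 0.0053·124.2^0.26·exp(0.059·60-0.1200) = 0.5676
  Sd branch = 0.01025·Sd^0.27·e^(0.036·RH+0.049·T) = 0.7891 μm/a
  sum: 0.5676 + 0.7891 → r_corr = 1.357 μm/a

r_corr = 1.36 μm/a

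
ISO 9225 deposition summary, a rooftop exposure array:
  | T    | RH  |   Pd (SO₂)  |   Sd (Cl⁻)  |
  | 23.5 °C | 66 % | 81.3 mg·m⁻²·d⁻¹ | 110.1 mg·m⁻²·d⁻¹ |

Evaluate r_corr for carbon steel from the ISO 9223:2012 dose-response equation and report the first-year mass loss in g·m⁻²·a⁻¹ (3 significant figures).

r_corr = 581 g·m⁻²·a⁻¹

carbon steel: temperature factor f = -0.054·(13.5) = -0.7290
  SO₂ term: 1.77·81.3^0.52·exp(0.02·66-0.7290) = 31.47
  Sd branch = 0.102·Sd^0.62·e^(0.033·RH+0.04·T) = 42.52 μm/a
  r_corr = 31.47 + 42.52 = 73.99 μm/a
Convert to mass loss: 73.99 μm/a × 7.85 g/cm³ = 580.9 g·m⁻²·a⁻¹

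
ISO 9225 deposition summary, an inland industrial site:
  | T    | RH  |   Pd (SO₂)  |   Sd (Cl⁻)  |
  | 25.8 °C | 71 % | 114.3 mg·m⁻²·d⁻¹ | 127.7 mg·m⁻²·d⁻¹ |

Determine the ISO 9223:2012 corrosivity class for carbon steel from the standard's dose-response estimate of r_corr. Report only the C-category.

C5

carbon steel: temperature factor f = -0.054·(15.8) = -0.8532
  Pd branch = 1.77·Pd^0.52·e^(0.02·RH+f) = 36.67 μm/a
  Sd branch = 0.102·Sd^0.62·e^(0.033·RH+0.04·T) = 60.28 μm/a
  sum: 36.67 + 60.28 → r_corr = 96.95 μm/a
97 μm/a falls in (80, 200] for carbon steel → category C5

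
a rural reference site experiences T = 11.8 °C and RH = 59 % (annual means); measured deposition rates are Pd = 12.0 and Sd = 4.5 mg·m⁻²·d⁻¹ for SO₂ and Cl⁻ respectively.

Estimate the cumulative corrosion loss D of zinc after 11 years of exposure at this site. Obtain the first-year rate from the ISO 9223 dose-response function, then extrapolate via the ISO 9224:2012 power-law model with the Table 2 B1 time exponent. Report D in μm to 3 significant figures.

D(11) = 4.86 μm

zinc: temperature factor f = -0.071·(1.8) = -0.1278
  Pd branch = 0.0129·Pd^0.44·e^(0.046·RH+f) = 0.5112 μm/a
  Sd branch = 0.0175·Sd^0.57·e^(0.008·RH+0.085·T) = 0.1803 μm/a
  r_corr = 0.5112 + 0.1803 = 0.6915 μm/a
Power-law: D(11) = r_corr · 11^0.813
  D(11) = 0.6915 × 11^0.813 = 0.6915 × 7.025 = 4.858 μm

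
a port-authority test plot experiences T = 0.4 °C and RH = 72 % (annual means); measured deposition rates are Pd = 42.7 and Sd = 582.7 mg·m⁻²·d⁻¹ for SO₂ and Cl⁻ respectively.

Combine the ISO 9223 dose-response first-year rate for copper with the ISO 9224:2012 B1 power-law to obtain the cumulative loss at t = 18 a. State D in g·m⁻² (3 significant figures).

D(18) = 66.1 g·m⁻²

copper: f(T) = +0.126·(T−10) [T≤10 °C] = -1.2096
  SO₂ term: 0.0053·42.7^0.26·exp(0.059·72-1.2096) = 0.2936
  Sd branch = 0.01025·Sd^0.27·e^(0.036·RH+0.049·T) = 0.7791 μm/a
  sum: 0.2936 + 0.7791 → r_corr = 1.073 μm/a
Long-term exponent b (ISO 9224 Table 2, B1) = 0.667
  D(18) = 1.073 × 18^0.667 = 1.073 × 6.875 = 7.375 μm
  Mass loss = 7.375 μm × 8.96 g/cm³ = 66.08 g·m⁻²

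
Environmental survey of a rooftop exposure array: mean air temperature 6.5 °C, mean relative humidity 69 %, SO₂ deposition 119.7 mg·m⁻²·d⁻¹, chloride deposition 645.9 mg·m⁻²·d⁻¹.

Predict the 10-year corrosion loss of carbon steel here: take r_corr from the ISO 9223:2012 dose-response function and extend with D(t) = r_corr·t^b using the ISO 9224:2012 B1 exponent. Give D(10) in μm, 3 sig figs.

D(10) = 405 μm

carbon steel: f(T) = +0.150·(T−10) [T≤10 °C] = -0.5250
  Pd branch = 1.77·Pd^0.52·e^(0.02·RH+f) = 50.11 μm/a
  Cl⁻ term: 0.102·645.9^0.62·exp(0.033·69+0.04·6.5) = 71.24
  r_corr = 50.11 + 71.24 = 121.3 μm/a
Long-term exponent b (ISO 9224 Table 2, B1) = 0.523
  D(10) = 121.3 × 10^0.523 = 121.3 × 3.334 = 404.6 μm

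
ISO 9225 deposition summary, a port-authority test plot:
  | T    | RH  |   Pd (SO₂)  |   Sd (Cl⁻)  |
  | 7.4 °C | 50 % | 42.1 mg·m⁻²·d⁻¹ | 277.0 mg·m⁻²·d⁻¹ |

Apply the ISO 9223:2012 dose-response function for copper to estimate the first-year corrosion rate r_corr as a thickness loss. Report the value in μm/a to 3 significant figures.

r_corr = 0.600 μm/a

copper: f(T) = +0.126·(T−10) [T≤10 °C] = -0.3276
  sulphur-dioxide contribution → 0.193 μm/a
  chloride contribution → 0.4068 μm/a
  ⇒ r_corr(copper) = 0.5998 μm/a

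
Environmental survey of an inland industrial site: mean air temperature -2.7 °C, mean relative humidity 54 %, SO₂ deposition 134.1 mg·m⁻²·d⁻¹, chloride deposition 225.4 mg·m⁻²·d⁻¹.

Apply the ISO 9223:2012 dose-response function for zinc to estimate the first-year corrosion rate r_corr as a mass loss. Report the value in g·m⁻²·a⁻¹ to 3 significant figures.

r_corr = 9.24 g·m⁻²·a⁻¹

zinc: temperature factor f = +0.038·(-12.7) = -0.4826
  SO₂ term: 0.0129·134.1^0.44·exp(0.046·54-0.4826) = 0.8239
  Cl⁻ term: 0.0175·225.4^0.57·exp(0.008·54+0.085·-2.7) = 0.4701
  r_corr = 0.8239 + 0.4701 = 1.294 μm/a
Convert to mass loss: 1.294 μm/a × 7.14 g/cm³ = 9.239 g·m⁻²·a⁻¹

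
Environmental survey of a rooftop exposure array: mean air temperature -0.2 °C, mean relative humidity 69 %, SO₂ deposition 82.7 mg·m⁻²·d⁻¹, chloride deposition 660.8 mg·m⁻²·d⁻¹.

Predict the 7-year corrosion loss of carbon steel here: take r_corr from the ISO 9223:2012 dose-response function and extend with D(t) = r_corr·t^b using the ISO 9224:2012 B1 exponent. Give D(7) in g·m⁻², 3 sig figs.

D(7) = 1.53e+03 g·m⁻²

carbon steel: temperature factor f = +0.150·(-10.2) = -1.5300
  SO₂ term: 1.77·82.7^0.52·exp(0.02·69-1.5300) = 15.13
  Cl⁻ term: 0.102·660.8^0.62·exp(0.033·69+0.04·-0.2) = 55.27
  sum: 15.13 + 55.27 → r_corr = 70.4 μm/a
Power-law: D(7) = r_corr · 7^0.523
  D(7) = 70.4 × 7^0.523 = 70.4 × 2.767 = 194.8 μm
  Mass loss = 194.8 μm × 7.85 g/cm³ = 1529 g·m⁻²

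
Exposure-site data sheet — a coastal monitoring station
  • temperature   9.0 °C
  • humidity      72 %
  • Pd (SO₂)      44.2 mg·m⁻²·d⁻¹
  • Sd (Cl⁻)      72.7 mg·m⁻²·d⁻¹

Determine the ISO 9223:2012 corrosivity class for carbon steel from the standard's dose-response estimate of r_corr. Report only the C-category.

C4

carbon steel: T≤10 °C ⇒ hinge +0.150·(9.0−10) = -0.1500
  sulphur-dioxide contribution → 46.11 μm/a
  chloride contribution → 22.44 μm/a
  ⇒ r_corr(carbon steel) = 68.55 μm/a
Category bounds: 50…80 μm/a bracket r_corr ⇒ C4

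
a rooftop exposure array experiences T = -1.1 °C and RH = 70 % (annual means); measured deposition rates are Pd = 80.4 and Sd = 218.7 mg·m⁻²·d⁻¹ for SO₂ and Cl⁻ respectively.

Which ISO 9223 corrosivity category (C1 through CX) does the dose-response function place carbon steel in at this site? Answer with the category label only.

C3

carbon steel: temperature factor f = +0.150·(-11.1) = -1.6650
  SO₂ term: 1.77·80.4^0.52·exp(0.02·70-1.6650) = 13.29
  Cl⁻ term: 0.102·218.7^0.62·exp(0.033·70+0.04·-1.1) = 27.76
  r_corr = 13.29 + 27.76 = 41.05 μm/a
Category bounds: 25…50 μm/a bracket r_corr ⇒ C3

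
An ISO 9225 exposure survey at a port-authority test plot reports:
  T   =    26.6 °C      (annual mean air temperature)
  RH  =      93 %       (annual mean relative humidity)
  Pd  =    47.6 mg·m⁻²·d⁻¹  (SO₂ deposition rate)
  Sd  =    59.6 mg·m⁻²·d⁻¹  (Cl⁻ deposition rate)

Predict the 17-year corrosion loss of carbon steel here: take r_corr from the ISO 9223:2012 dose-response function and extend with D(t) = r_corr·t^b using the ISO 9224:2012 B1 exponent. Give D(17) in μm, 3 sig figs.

carbon steel: temperature factor f = -0.054·(16.6) = -0.8964
  SO₂ term: 1.77·47.6^0.52·exp(0.02·93-0.8964) = 34.58
  Cl⁻ term: 0.102·59.6^0.62·exp(0.033·93+0.04·26.6) = 80.2
  sum: 34.58 + 80.2 → r_corr = 114.8 μm/a
ISO 9224: D(t) = r_corr · t^b with b = 0.523 (carbon steel, B1)
  D(17) = 114.8 × 17^0.523 = 114.8 × 4.401 = 505.1 μm

D(17) = 505 μm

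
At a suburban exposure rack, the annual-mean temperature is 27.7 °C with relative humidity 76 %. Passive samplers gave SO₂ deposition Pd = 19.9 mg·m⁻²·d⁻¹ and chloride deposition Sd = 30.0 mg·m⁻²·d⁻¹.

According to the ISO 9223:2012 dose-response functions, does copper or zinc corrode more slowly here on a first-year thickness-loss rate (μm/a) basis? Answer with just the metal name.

copper: temperature factor f = -0.080·(17.7) = -1.4160
  Pd branch = 0.0053·Pd^0.26·e^(0.059·RH+f) = 0.248 μm/a
  Cl⁻ term: 0.01025·30.0^0.27·exp(0.036·76+0.049·27.7) = 1.539
  sum: 0.248 + 1.539 → r_corr = 1.787 μm/a
zinc: T>10 °C ⇒ hinge -0.071·(27.7−10) = -1.2567
  Pd branch = 0.0129·Pd^0.44·e^(0.046·RH+f) = 0.4514 μm/a
  Sd branch = 0.0175·Sd^0.57·e^(0.008·RH+0.085·T) = 2.353 μm/a
  sum: 0.4514 + 2.353 → r_corr = 2.804 μm/a
Ordering by μm/a: zinc (2.8) > copper (1.79)

copper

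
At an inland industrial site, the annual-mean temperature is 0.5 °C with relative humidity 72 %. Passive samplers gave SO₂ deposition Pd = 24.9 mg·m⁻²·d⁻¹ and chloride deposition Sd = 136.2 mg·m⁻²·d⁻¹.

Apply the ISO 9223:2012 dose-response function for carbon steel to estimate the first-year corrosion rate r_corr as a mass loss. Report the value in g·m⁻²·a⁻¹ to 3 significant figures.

carbon steel: f(T) = +0.150·(T−10) [T≤10 °C] = -1.4250
  Pd branch = 1.77·Pd^0.52·e^(0.02·RH+f) = 9.561 μm/a
  Sd branch = 0.102·Sd^0.62·e^(0.033·RH+0.04·T) = 23.57 μm/a
  sum: 9.561 + 23.57 → r_corr = 33.13 μm/a
Convert to mass loss: 33.13 μm/a × 7.85 g/cm³ = 260.1 g·m⁻²·a⁻¹

r_corr = 260 g·m⁻²·a⁻¹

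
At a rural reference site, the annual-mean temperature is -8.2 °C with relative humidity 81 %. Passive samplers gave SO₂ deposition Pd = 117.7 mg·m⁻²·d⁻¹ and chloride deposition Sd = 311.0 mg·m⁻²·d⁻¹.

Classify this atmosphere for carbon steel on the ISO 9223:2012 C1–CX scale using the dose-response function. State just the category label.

C3

carbon steel: T≤10 °C ⇒ hinge +0.150·(-8.2−10) = -2.7300
  sulphur-dioxide contribution → 6.962 μm/a
  chloride contribution → 37.37 μm/a
  ⇒ r_corr(carbon steel) = 44.33 μm/a
44.3 μm/a falls in (25, 50] for carbon steel → category C3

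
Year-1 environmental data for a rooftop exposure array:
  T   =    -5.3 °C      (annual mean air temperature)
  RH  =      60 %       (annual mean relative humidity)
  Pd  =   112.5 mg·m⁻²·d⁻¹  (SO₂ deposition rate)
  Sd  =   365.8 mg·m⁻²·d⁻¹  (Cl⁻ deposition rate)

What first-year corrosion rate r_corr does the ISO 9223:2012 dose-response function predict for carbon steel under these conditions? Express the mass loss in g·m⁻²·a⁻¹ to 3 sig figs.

r_corr = 236 g·m⁻²·a⁻¹

carbon steel: T≤10 °C ⇒ hinge +0.150·(-5.3−10) = -2.2950
  Pd branch = 1.77·Pd^0.52·e^(0.02·RH+f) = 6.903 μm/a
  Cl⁻ term: 0.102·365.8^0.62·exp(0.033·60+0.04·-5.3) = 23.21
  r_corr = 6.903 + 23.21 = 30.11 μm/a
Convert to mass loss: 30.11 μm/a × 7.85 g/cm³ = 236.4 g·m⁻²·a⁻¹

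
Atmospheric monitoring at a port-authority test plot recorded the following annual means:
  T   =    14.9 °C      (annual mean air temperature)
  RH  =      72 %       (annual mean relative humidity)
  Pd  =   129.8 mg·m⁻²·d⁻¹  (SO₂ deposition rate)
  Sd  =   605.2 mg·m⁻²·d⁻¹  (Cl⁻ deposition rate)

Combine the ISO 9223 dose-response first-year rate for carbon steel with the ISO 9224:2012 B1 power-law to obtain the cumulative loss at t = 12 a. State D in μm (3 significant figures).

carbon steel: f(T) = -0.054·(T−10) [T>10 °C] = -0.2646
  SO₂ term: 1.77·129.8^0.52·exp(0.02·72-0.2646) = 72
  Cl⁻ term: 0.102·605.2^0.62·exp(0.033·72+0.04·14.9) = 105.7
  r_corr = 72 + 105.7 = 177.7 μm/a
Power-law: D(12) = r_corr · 12^0.523
  D(12) = 177.7 × 12^0.523 = 177.7 × 3.668 = 651.8 μm

D(12) = 652 μm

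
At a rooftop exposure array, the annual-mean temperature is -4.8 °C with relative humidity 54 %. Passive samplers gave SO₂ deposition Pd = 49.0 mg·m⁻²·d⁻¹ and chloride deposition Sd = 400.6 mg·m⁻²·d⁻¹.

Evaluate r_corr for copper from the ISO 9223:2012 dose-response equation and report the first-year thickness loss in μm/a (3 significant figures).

copper: temperature factor f = +0.126·(-14.8) = -1.8648
  SO₂ term: 0.0053·49.0^0.26·exp(0.059·54-1.8648) = 0.05464
  Cl⁻ term: 0.01025·400.6^0.27·exp(0.036·54+0.049·-4.8) = 0.2855
  sum: 0.05464 + 0.2855 → r_corr = 0.3401 μm/a

r_corr = 0.340 μm/a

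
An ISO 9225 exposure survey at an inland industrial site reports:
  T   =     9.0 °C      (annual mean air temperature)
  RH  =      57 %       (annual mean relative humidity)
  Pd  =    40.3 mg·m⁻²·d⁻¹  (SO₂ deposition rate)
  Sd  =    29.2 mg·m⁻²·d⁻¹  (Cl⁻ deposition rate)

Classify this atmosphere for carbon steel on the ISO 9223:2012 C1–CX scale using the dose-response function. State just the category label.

C3

carbon steel: T≤10 °C ⇒ hinge +0.150·(9.0−10) = -0.1500
  SO₂ term: 1.77·40.3^0.52·exp(0.02·57-0.1500) = 32.56
  Cl⁻ term: 0.102·29.2^0.62·exp(0.033·57+0.04·9.0) = 7.769
  sum: 32.56 + 7.769 → r_corr = 40.33 μm/a
ISO 9223 Table 2 (carbon steel): 25 < 40.3 ≤ 50 μm/a ⇒ C3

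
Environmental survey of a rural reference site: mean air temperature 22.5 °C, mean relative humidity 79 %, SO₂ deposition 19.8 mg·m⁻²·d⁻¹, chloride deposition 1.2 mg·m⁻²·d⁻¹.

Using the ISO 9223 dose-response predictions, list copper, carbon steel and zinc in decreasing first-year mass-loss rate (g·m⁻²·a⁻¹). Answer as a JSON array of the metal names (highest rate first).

["carbon steel", "copper", "zinc"]

copper: T>10 °C ⇒ hinge -0.080·(22.5−10) = -1.0000
  SO₂ term: 0.0053·19.8^0.26·exp(0.059·79-1.0000) = 0.4481
  Sd branch = 0.01025·Sd^0.27·e^(0.036·RH+0.049·T) = 0.5572 μm/a
  sum: 0.4481 + 0.5572 → r_corr = 1.005 μm/a
  mass loss = 1.005 μm/a × 8.96 g/cm³ = 9.008 g·m⁻²·a⁻¹
carbon steel: f(T) = -0.054·(T−10) [T>10 °C] = -0.6750
  SO₂ term: 1.77·19.8^0.52·exp(0.02·79-0.6750) = 20.67
  Sd branch = 0.102·Sd^0.62·e^(0.033·RH+0.04·T) = 3.809 μm/a
  sum: 20.67 + 3.809 → r_corr = 24.48 μm/a
  mass loss = 24.48 μm/a × 7.85 g/cm³ = 192.1 g·m⁻²·a⁻¹
zinc: temperature factor f = -0.071·(12.5) = -0.8875
  SO₂ term: 0.0129·19.8^0.44·exp(0.046·79-0.8875) = 0.748
  Sd branch = 0.0175·Sd^0.57·e^(0.008·RH+0.085·T) = 0.2473 μm/a
  sum: 0.748 + 0.2473 → r_corr = 0.9953 μm/a
  mass loss = 0.9953 μm/a × 7.14 g/cm³ = 7.107 g·m⁻²·a⁻¹
Ordering by g·m⁻²·a⁻¹: carbon steel (192) > copper (9.01) > zinc (7.11)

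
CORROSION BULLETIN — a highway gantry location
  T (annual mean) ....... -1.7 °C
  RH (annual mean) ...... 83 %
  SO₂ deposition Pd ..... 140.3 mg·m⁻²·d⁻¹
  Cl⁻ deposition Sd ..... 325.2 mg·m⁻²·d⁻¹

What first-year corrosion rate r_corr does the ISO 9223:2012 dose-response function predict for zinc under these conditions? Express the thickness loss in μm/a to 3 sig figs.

zinc: f(T) = +0.038·(T−10) [T≤10 °C] = -0.4446
  SO₂ term: 0.0129·140.3^0.44·exp(0.046·83-0.4446) = 3.314
  Cl⁻ term: 0.0175·325.2^0.57·exp(0.008·83+0.085·-1.7) = 0.7954
  r_corr = 3.314 + 0.7954 = 4.109 μm/a

r_corr = 4.11 μm/a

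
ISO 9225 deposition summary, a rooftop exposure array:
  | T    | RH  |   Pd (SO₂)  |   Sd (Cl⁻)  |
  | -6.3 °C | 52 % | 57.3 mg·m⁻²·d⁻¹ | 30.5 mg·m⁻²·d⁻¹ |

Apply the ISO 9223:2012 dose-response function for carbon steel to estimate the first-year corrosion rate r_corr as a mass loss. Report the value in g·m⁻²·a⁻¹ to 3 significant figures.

r_corr = 56.8 g·m⁻²·a⁻¹

carbon steel: temperature factor f = +0.150·(-16.3) = -2.4450
  Pd branch = 1.77·Pd^0.52·e^(0.02·RH+f) = 3.565 μm/a
  Cl⁻ term: 0.102·30.5^0.62·exp(0.033·52+0.04·-6.3) = 3.67
  sum: 3.565 + 3.67 → r_corr = 7.235 μm/a
Convert to mass loss: 7.235 μm/a × 7.85 g/cm³ = 56.79 g·m⁻²·a⁻¹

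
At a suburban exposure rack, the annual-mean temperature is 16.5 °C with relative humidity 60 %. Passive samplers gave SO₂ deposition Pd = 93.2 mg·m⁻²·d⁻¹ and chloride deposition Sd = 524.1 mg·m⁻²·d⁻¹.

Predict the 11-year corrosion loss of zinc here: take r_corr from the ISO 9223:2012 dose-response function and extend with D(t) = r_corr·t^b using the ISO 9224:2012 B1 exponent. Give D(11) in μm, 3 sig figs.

zinc: temperature factor f = -0.071·(6.5) = -0.4615
  sulphur-dioxide contribution → 0.9448 μm/a
  chloride contribution → 4.08 μm/a
  ⇒ r_corr(zinc) = 5.025 μm/a
ISO 9224: D(t) = r_corr · t^b with b = 0.813 (zinc, B1)
  D(11) = 5.025 × 11^0.813 = 5.025 × 7.025 = 35.3 μm

D(11) = 35.3 μm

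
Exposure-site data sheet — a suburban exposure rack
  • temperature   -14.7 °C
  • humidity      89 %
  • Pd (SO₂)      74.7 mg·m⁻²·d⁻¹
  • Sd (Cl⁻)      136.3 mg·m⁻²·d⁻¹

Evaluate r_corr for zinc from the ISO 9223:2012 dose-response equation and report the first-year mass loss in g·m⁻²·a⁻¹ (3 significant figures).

r_corr = 15.6 g·m⁻²·a⁻¹

zinc: temperature factor f = +0.038·(-24.7) = -0.9386
  SO₂ term: 0.0129·74.7^0.44·exp(0.046·89-0.9386) = 2.019
  Cl⁻ term: 0.0175·136.3^0.57·exp(0.008·89+0.085·-14.7) = 0.1684
  r_corr = 2.019 + 0.1684 = 2.188 μm/a
Convert to mass loss: 2.188 μm/a × 7.14 g/cm³ = 15.62 g·m⁻²·a⁻¹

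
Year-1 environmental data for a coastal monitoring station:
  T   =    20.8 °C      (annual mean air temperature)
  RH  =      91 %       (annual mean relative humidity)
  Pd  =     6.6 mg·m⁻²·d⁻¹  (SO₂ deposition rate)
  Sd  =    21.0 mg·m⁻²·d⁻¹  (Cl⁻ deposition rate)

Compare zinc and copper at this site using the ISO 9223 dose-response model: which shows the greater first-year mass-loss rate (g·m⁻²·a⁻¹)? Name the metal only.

zinc: f(T) = -0.071·(T−10) [T>10 °C] = -0.7668
  Pd branch = 0.0129·Pd^0.44·e^(0.046·RH+f) = 0.9039 μm/a
  Sd branch = 0.0175·Sd^0.57·e^(0.008·RH+0.085·T) = 1.204 μm/a
  sum: 0.9039 + 1.204 → r_corr = 2.108 μm/a
  mass loss = 2.108 μm/a × 7.14 g/cm³ = 15.05 g·m⁻²·a⁻¹
copper: temperature factor f = -0.080·(10.8) = -0.8640
  SO₂ term: 0.0053·6.6^0.26·exp(0.059·91-0.8640) = 0.7832
  Cl⁻ term: 0.01025·21.0^0.27·exp(0.036·91+0.049·20.8) = 1.71
  r_corr = 0.7832 + 1.71 = 2.494 μm/a
  mass loss = 2.494 μm/a × 8.96 g/cm³ = 22.34 g·m⁻²·a⁻¹
Ordering by g·m⁻²·a⁻¹: copper (22.3) > zinc (15.1)

copper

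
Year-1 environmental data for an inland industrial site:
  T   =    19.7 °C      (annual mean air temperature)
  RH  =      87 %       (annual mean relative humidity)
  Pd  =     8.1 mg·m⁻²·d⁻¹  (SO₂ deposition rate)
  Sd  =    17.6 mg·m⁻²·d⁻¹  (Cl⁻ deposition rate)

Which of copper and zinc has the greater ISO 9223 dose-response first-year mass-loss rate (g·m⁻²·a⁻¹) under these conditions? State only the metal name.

copper

copper: T>10 °C ⇒ hinge -0.080·(19.7−10) = -0.7760
  SO₂ term: 0.0053·8.1^0.26·exp(0.059·87-0.7760) = 0.7124
  Cl⁻ term: 0.01025·17.6^0.27·exp(0.036·87+0.049·19.7) = 1.338
  r_corr = 0.7124 + 1.338 = 2.05 μm/a
  mass loss = 2.05 μm/a × 8.96 g/cm³ = 18.37 g·m⁻²·a⁻¹
zinc: T>10 °C ⇒ hinge -0.071·(19.7−10) = -0.6887
  Pd branch = 0.0129·Pd^0.44·e^(0.046·RH+f) = 0.8898 μm/a
  Sd branch = 0.0175·Sd^0.57·e^(0.008·RH+0.085·T) = 0.9605 μm/a
  r_corr = 0.8898 + 0.9605 = 1.85 μm/a
  mass loss = 1.85 μm/a × 7.14 g/cm³ = 13.21 g·m⁻²·a⁻¹
Ordering by g·m⁻²·a⁻¹: copper (18.4) > zinc (13.2)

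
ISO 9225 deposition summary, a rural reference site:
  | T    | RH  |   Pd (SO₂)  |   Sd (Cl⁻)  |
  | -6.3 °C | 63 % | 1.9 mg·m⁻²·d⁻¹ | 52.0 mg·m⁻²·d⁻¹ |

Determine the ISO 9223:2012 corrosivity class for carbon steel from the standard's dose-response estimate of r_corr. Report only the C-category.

C2

carbon steel: f(T) = +0.150·(T−10) [T≤10 °C] = -2.4450
  sulphur-dioxide contribution → 0.7556 μm/a
  chloride contribution → 7.345 μm/a
  ⇒ r_corr(carbon steel) = 8.1 μm/a
ISO 9223 Table 2 (carbon steel): 1.3 < 8.1 ≤ 25 μm/a ⇒ C2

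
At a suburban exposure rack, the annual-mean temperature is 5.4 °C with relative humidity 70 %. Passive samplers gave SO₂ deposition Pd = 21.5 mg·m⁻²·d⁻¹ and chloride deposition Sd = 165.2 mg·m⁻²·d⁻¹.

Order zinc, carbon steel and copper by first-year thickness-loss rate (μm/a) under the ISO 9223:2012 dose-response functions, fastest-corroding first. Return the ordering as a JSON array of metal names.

["carbon steel", "zinc", "copper"]

zinc: temperature factor f = +0.038·(-4.6) = -0.1748
  SO₂ term: 0.0129·21.5^0.44·exp(0.046·70-0.1748) = 1.046
  Sd branch = 0.0175·Sd^0.57·e^(0.008·RH+0.085·T) = 0.8909 μm/a
  sum: 1.046 + 0.8909 → r_corr = 1.937 μm/a
carbon steel: temperature factor f = +0.150·(-4.6) = -0.6900
  SO₂ term: 1.77·21.5^0.52·exp(0.02·70-0.6900) = 17.75
  Cl⁻ term: 0.102·165.2^0.62·exp(0.033·70+0.04·5.4) = 30.25
  r_corr = 17.75 + 30.25 = 48 μm/a
copper: f(T) = +0.126·(T−10) [T≤10 °C] = -0.5796
  SO₂ term: 0.0053·21.5^0.26·exp(0.059·70-0.5796) = 0.4099
  Cl⁻ term: 0.01025·165.2^0.27·exp(0.036·70+0.049·5.4) = 0.6591
  r_corr = 0.4099 + 0.6591 = 1.069 μm/a
Ordering by μm/a: carbon steel (48) > zinc (1.94) > copper (1.07)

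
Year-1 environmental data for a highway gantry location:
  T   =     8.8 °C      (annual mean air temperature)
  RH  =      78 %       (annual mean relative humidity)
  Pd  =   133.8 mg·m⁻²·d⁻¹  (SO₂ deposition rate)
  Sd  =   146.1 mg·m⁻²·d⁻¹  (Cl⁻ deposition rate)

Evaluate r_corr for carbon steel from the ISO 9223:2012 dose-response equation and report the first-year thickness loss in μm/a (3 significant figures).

r_corr = 132 μm/a

carbon steel: T≤10 °C ⇒ hinge +0.150·(8.8−10) = -0.1800
  SO₂ term: 1.77·133.8^0.52·exp(0.02·78-0.1800) = 89.75
  Cl⁻ term: 0.102·146.1^0.62·exp(0.033·78+0.04·8.8) = 41.82
  r_corr = 89.75 + 41.82 = 131.6 μm/a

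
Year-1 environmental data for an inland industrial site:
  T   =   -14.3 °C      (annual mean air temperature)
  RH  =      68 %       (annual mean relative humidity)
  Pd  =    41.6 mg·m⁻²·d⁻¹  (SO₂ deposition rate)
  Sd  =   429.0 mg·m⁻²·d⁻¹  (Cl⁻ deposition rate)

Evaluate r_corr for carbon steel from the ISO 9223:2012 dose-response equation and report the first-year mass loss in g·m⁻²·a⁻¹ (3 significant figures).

carbon steel: T≤10 °C ⇒ hinge +0.150·(-14.3−10) = -3.6450
  SO₂ term: 1.77·41.6^0.52·exp(0.02·68-3.6450) = 1.252
  Cl⁻ term: 0.102·429.0^0.62·exp(0.033·68+0.04·-14.3) = 23.27
  r_corr = 1.252 + 23.27 = 24.53 μm/a
Convert to mass loss: 24.53 μm/a × 7.85 g/cm³ = 192.5 g·m⁻²·a⁻¹

r_corr = 193 g·m⁻²·a⁻¹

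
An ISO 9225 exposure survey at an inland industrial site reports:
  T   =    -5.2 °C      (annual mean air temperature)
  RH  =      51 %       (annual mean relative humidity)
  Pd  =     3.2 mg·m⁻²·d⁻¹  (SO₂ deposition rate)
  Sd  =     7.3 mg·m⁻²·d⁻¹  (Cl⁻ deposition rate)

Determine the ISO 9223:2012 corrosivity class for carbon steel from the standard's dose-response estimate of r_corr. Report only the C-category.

carbon steel: T≤10 °C ⇒ hinge +0.150·(-5.2−10) = -2.2800
  Pd branch = 1.77·Pd^0.52·e^(0.02·RH+f) = 0.9193 μm/a
  Sd branch = 0.102·Sd^0.62·e^(0.033·RH+0.04·T) = 1.529 μm/a
  sum: 0.9193 + 1.529 → r_corr = 2.448 μm/a
Category bounds: 1.3…25 μm/a bracket r_corr ⇒ C2

C2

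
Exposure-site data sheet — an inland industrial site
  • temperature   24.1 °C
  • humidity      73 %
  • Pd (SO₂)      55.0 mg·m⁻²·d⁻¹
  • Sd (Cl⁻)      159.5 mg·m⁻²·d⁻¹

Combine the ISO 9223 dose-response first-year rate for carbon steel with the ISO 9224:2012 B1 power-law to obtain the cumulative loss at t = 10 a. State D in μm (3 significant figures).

D(10) = 326 μm

carbon steel: T>10 °C ⇒ hinge -0.054·(24.1−10) = -0.7614
  sulphur-dioxide contribution → 28.6 μm/a
  chloride contribution → 69.05 μm/a
  total first-year rate 97.65 μm/a
Power-law: D(10) = r_corr · 10^0.523
  D(10) = 97.65 × 10^0.523 = 97.65 × 3.334 = 325.6 μm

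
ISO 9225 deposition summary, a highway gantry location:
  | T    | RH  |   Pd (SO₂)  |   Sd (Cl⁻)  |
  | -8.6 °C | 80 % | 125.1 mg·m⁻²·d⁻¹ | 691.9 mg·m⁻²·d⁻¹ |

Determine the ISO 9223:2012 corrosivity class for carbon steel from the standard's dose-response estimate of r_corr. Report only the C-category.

carbon steel: f(T) = +0.150·(T−10) [T≤10 °C] = -2.7900
  sulphur-dioxide contribution → 6.633 μm/a
  chloride contribution → 58.42 μm/a
  total first-year rate 65.05 μm/a
Category bounds: 50…80 μm/a bracket r_corr ⇒ C4

C4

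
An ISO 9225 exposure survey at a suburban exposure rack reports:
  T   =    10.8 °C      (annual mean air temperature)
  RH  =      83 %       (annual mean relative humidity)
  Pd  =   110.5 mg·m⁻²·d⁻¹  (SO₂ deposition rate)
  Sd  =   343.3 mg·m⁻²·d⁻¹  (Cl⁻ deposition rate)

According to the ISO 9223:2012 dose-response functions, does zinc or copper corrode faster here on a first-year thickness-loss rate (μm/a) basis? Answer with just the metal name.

zinc: f(T) = -0.071·(T−10) [T>10 °C] = -0.0568
  sulphur-dioxide contribution → 4.397 μm/a
  chloride contribution → 2.374 μm/a
  total first-year rate 6.771 μm/a
copper: temperature factor f = -0.080·(0.8) = -0.0640
  sulphur-dioxide contribution → 2.262 μm/a
  chloride contribution → 1.671 μm/a
  ⇒ r_corr(copper) = 3.933 μm/a
Ordering by μm/a: zinc (6.77) > copper (3.93)

zinc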